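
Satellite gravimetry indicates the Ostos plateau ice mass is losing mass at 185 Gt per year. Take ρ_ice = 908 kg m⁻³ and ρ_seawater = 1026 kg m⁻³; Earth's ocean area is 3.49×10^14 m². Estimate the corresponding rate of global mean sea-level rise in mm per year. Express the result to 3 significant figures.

ρ_w = 1026 kg m⁻³. Annual water volume added = 185 Gt / ρ_w = 1.850×10^14 kg / 1026 kg m⁻³ = 1.803×10^11 m³.
Δh per year = 1.803×10^11 / 3.49×10^14 = 5.17×10^-4 m = 0.517 mm.

≈ 0.517 mm/yr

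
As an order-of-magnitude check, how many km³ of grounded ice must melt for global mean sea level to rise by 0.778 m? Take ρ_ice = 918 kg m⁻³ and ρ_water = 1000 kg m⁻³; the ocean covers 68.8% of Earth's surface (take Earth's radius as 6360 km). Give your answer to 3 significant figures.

≈ 2.96×10^5 km³

Required water volume = Δh × A = 0.778 m × 3.50×10^14 m² = 2.721×10^14 m³ = 2.721×10^5 km³.
Ice volume = water volume × ρ_w/ρ_ice = 2.721×10^5 × 1000/918 = 2.96×10^5 km³.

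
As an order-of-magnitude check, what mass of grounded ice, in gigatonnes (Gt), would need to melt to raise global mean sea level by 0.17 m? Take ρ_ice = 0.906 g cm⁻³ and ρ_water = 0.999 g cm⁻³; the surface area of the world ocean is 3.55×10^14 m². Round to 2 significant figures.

≈ 6.0×10^4 Gt

Required water volume = Δh × A = 0.17 m × 3.55×10^14 m² = 6.035×10^13 m³.
ρ_w = 0.999 g cm⁻³ = 999 kg m⁻³, so the mass of water = 6.035×10^13 m³ × 999 kg m⁻³ = 6.029×10^16 kg = 6.0×10^4 Gt (and the same mass of ice, by conservation).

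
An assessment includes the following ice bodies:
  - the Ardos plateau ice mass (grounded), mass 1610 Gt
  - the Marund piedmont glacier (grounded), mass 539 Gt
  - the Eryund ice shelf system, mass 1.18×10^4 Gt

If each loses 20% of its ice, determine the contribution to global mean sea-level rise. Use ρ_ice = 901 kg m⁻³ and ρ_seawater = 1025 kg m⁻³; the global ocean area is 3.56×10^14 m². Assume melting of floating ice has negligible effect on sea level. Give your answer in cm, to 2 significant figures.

Ardos: 0.2 × 1610 Gt = 3.220×10^14 kg; dividing by ρ_w = 1025 kg m⁻³ gives 3.141×10^11 m³ of water.
Marund: 0.2 × 539 Gt = 1.078×10^14 kg; dividing by ρ_w = 1025 kg m⁻³ gives 1.052×10^11 m³ of water.
The Eryund ice shelf system is floating and already displaces its own weight of water, so its melt adds essentially nothing to sea level.
Total added water ≈ 4.193×10^11 m³ over 3.56×10^14 m² → Δh = 1.18×10^-3 m = 0.12 cm.

≈ 0.12 cm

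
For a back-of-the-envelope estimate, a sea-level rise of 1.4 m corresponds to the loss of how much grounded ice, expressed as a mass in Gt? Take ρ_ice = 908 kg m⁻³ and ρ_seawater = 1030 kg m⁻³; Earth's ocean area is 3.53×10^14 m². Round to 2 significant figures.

Required water volume = Δh × A = 1.4 m × 3.53×10^14 m² = 4.942×10^14 m³.
ρ_w = 1030 kg m⁻³, so the mass of water = 4.942×10^14 m³ × 1030 kg m⁻³ = 5.090×10^17 kg = 5.1×10^5 Gt (and the same mass of ice, by conservation).

≈ 5.1×10^5 Gt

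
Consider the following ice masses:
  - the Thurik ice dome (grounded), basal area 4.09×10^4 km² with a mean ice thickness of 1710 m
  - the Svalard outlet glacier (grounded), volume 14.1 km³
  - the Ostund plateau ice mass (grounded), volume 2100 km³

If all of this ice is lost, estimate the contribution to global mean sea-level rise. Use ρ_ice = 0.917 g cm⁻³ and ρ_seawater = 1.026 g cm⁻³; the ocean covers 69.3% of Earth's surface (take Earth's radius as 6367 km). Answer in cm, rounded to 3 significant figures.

Thurik: ice volume = 4.09×10^4 km² × 1710 m = 6.994×10^4 km³; 6.994×10^4 × (917/1026) = 6.251×10^4 km³ of water.
Svalard: 14.1 km³ × (917/1026) = 12.60 km³ of water.
Ostund: 2100 km³ × (917/1026) = 1877 km³ of water.
Total added water ≈ 6.440×10^13 m³ over 3.53×10^14 m² → Δh = 0.182 m = 18.2 cm.

≈ 18.2 cm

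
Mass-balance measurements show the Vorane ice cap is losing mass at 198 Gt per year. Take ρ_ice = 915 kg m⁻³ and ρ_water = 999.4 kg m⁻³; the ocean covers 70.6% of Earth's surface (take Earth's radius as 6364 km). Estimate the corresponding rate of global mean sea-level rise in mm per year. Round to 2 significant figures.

ρ_w = 999.4 kg m⁻³. Annual water volume added = 198 Gt / ρ_w = 1.980×10^14 kg / 999.4 kg m⁻³ = 1.981×10^11 m³.
Δh per year = 1.981×10^11 / 3.59×10^14 = 5.51×10^-4 m = 0.55 mm.

≈ 0.55 mm/yr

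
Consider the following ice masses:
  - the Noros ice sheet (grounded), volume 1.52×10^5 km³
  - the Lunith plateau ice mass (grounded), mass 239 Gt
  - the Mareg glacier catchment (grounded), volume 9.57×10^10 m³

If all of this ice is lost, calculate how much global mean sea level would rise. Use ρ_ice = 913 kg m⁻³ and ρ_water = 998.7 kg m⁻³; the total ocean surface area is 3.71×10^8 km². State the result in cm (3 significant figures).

Noros: 1.52×10^5 km³ × (913/998.7) = 1.390×10^5 km³ of water.
Lunith: 239 Gt = 2.390×10^14 kg; dividing by ρ_w = 998.7 kg m⁻³ gives 2.393×10^11 m³ of water.
Mareg: 9.57×10^10 m³ × (913/998.7) = 8.749×10^10 m³ of water.
Total added water ≈ 1.393×10^14 m³ over 3.71×10^14 m² → Δh = 0.375 m = 37.5 cm.

≈ 37.5 cm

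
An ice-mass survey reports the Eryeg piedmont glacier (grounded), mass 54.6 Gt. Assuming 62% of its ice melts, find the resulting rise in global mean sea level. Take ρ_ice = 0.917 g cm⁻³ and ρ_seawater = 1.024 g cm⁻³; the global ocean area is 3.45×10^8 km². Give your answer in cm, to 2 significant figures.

≈ 9.6×10^-3 cm

Eryeg: 0.62 × 54.6 Gt = 3.385×10^13 kg; dividing by ρ_w = 1.024 g cm⁻³ = 1024 kg m⁻³ gives 3.306×10^10 m³ of water.
Spread over 3.45×10^14 m² of ocean, Δh = 3.306×10^10 / 3.45×10^14 = 9.58×10^-5 m = 9.6×10^-3 cm.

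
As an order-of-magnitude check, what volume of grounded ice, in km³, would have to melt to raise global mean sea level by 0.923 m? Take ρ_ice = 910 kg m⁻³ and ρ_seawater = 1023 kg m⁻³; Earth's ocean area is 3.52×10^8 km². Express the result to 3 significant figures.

≈ 3.65×10^5 km³

Required water volume = Δh × A = 0.923 m × 3.52×10^14 m² = 3.249×10^14 m³ = 3.249×10^5 km³.
Ice volume = water volume × ρ_w/ρ_ice = 3.249×10^5 × 1023/910 = 3.65×10^5 km³.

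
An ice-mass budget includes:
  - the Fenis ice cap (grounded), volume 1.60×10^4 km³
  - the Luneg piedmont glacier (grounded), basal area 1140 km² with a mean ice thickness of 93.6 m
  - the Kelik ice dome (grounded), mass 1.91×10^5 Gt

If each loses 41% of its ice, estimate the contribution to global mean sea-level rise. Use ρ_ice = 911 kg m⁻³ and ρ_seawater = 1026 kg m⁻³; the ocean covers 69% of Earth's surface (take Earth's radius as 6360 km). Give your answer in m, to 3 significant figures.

Fenis: 0.41 × 1.60×10^4 km³ × (911/1026) = 5825 km³ of water.
Luneg: ice volume = 1140 km² × 93.6 m = 106.7 km³; 0.41 × 106.7 × (911/1026) = 38.85 km³ of water.
Kelik: 0.41 × 1.91×10^5 Gt = 7.831×10^16 kg; dividing by ρ_w = 1026 kg m⁻³ gives 7.633×10^13 m³ of water.
Total added water ≈ 8.219×10^13 m³ over 3.51×10^14 m² → Δh = 0.234 m.

≈ 0.234 m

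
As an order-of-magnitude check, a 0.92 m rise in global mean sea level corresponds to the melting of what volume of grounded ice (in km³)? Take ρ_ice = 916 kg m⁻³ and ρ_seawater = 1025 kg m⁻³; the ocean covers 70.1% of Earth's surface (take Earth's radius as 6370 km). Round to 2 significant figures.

Required water volume = Δh × A = 0.92 m × 3.57×10^14 m² = 3.288×10^14 m³ = 3.288×10^5 km³.
Ice volume = water volume × ρ_w/ρ_ice = 3.288×10^5 × 1025/916 = 3.7×10^5 km³.

≈ 3.7×10^5 km³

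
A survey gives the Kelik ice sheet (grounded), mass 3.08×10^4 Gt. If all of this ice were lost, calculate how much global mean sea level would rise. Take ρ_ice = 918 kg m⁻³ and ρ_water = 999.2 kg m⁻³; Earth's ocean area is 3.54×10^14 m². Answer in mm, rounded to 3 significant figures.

≈ 87.1 mm

Kelik: 3.08×10^4 Gt = 3.080×10^16 kg; dividing by ρ_w = 999.2 kg m⁻³ gives 3.082×10^13 m³ of water.
Spread over 3.54×10^14 m² of ocean, Δh = 3.082×10^13 / 3.54×10^14 = 0.0871 m = 87.1 mm.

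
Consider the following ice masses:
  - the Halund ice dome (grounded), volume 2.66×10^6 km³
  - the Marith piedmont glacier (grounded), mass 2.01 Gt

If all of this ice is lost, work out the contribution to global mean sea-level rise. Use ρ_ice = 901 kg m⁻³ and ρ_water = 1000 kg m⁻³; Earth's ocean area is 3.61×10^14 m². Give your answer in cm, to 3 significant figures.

Halund: 2.66×10^6 km³ × (901/1000) = 2.397×10^6 km³ of water.
Marith: 2.01 Gt = 2.010×10^12 kg; dividing by ρ_w = 1000 kg m⁻³ gives 2.010×10^9 m³ of water.
Total added water ≈ 2.397×10^15 m³ over 3.61×10^14 m² → Δh = 6.64 m = 664 cm.

≈ 664 cm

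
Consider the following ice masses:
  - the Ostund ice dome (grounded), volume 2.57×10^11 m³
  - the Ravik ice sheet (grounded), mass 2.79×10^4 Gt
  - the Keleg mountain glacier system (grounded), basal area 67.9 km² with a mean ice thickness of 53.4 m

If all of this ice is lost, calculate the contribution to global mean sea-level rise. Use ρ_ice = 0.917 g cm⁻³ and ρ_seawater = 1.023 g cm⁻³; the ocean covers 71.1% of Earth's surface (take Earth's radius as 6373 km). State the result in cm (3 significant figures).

Ostund: 2.57×10^11 m³ × (917/1023) = 2.304×10^11 m³ of water.
Ravik: 2.79×10^4 Gt = 2.790×10^16 kg; dividing by ρ_w = 1.023 g cm⁻³ = 1023 kg m⁻³ gives 2.727×10^13 m³ of water.
Keleg: ice volume = 67.9 km² × 53.4 m = 3.626 km³; 3.626 × (917/1023) = 3.250 km³ of water.
Total added water ≈ 2.751×10^13 m³ over 3.63×10^14 m² → Δh = 0.0758 m = 7.58 cm.

≈ 7.58 cm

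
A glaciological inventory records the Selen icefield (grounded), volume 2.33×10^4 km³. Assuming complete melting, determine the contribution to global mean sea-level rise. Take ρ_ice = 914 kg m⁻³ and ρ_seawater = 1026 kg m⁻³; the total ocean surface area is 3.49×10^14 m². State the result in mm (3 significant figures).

≈ 59.5 mm

Selen: 2.33×10^4 km³ × (914/1026) = 2.076×10^4 km³ of water.
Spread over 3.49×10^14 m² of ocean, Δh = 2.076×10^13 / 3.49×10^14 = 0.0595 m = 59.5 mm.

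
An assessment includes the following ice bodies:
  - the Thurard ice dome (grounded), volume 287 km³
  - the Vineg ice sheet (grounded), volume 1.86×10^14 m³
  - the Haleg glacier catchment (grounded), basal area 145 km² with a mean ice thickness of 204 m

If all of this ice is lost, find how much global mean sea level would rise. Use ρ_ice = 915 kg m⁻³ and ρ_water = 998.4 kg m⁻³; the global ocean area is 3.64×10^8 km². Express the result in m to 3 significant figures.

≈ 0.469 m

Thurard: 287 km³ × (915/998.4) = 263.0 km³ of water.
Vineg: 1.86×10^14 m³ × (915/998.4) = 1.705×10^14 m³ of water.
Haleg: ice volume = 145 km² × 204 m = 29.58 km³; 29.58 × (915/998.4) = 27.11 km³ of water.
Total added water ≈ 1.708×10^14 m³ over 3.64×10^14 m² → Δh = 0.469 m.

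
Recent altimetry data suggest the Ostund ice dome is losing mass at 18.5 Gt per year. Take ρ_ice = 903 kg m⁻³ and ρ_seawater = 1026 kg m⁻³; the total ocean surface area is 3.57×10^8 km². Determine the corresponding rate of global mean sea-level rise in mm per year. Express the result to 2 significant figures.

ρ_w = 1026 kg m⁻³. Annual water volume added = 18.5 Gt / ρ_w = 1.850×10^13 kg / 1026 kg m⁻³ = 1.803×10^10 m³.
Δh per year = 1.803×10^10 / 3.57×10^14 = 5.05×10^-5 m = 0.051 mm.

≈ 0.051 mm/yr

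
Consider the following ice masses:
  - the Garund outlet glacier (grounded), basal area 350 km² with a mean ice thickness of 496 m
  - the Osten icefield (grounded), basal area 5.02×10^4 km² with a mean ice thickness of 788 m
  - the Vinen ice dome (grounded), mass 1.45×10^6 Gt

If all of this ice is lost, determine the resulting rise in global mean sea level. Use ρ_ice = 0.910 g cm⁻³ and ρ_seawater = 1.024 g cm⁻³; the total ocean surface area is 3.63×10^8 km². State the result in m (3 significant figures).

Garund: ice volume = 350 km² × 496 m = 173.6 km³; 173.6 × (910/1024) = 154.3 km³ of water.
Osten: ice volume = 5.02×10^4 km² × 788 m = 3.956×10^4 km³; 3.956×10^4 × (910/1024) = 3.515×10^4 km³ of water.
Vinen: 1.45×10^6 Gt = 1.450×10^18 kg; dividing by ρ_w = 1.024 g cm⁻³ = 1024 kg m⁻³ gives 1.416×10^15 m³ of water.
Total added water ≈ 1.451×10^15 m³ over 3.63×10^14 m² → Δh = 4.00 m.

≈ 4.00 m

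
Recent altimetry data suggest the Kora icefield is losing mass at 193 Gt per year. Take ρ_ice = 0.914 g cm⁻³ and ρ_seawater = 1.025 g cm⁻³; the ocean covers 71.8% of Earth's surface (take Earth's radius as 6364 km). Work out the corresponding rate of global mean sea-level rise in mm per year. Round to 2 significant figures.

ρ_w = 1.025 g cm⁻³ = 1025 kg m⁻³. Annual water volume added = 193 Gt / ρ_w = 1.930×10^14 kg / 1025 kg m⁻³ = 1.883×10^11 m³.
Δh per year = 1.883×10^11 / 3.65×10^14 = 5.15×10^-4 m = 0.52 mm.

≈ 0.52 mm/yr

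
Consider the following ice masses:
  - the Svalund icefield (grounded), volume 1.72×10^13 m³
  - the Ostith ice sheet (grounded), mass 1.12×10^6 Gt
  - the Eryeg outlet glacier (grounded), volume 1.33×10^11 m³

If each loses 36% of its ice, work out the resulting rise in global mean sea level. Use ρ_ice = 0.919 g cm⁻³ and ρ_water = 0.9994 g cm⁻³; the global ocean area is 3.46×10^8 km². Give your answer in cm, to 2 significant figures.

≈ 120 cm

Svalund: 0.36 × 1.72×10^13 m³ × (919/999.4) = 5.694×10^12 m³ of water.
Ostith: 0.36 × 1.12×10^6 Gt = 4.032×10^17 kg; dividing by ρ_w = 0.9994 g cm⁻³ = 999.4 kg m⁻³ gives 4.034×10^14 m³ of water.
Eryeg: 0.36 × 1.33×10^11 m³ × (919/999.4) = 4.403×10^10 m³ of water.
Total added water ≈ 4.092×10^14 m³ over 3.46×10^14 m² → Δh = 1.18 m = 120 cm.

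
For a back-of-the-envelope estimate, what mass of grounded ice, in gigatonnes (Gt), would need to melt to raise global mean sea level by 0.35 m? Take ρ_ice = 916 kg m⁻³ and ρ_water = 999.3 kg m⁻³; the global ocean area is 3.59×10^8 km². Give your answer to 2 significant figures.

≈ 1.3×10^5 Gt

Required water volume = Δh × A = 0.35 m × 3.59×10^14 m² = 1.256×10^14 m³.
ρ_w = 999.3 kg m⁻³, so the mass of water = 1.256×10^14 m³ × 999.3 kg m⁻³ = 1.256×10^17 kg = 1.3×10^5 Gt (and the same mass of ice, by conservation).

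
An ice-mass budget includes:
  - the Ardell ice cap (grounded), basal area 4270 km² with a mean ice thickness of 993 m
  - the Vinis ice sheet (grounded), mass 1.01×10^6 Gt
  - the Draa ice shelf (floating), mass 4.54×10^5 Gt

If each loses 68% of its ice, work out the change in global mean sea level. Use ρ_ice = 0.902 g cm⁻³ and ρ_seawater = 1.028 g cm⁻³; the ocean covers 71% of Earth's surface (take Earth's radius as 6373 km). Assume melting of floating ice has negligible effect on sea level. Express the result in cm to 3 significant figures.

≈ 185 cm

Ardell: ice volume = 4270 km² × 993 m = 4240 km³; 0.68 × 4240 × (902/1028) = 2530 km³ of water.
Vinis: 0.68 × 1.01×10^6 Gt = 6.868×10^17 kg; dividing by ρ_w = 1.028 g cm⁻³ = 1028 kg m⁻³ gives 6.681×10^14 m³ of water.
The Draa ice shelf is floating and already displaces its own weight of water, so its melt adds essentially nothing to sea level.
Total added water ≈ 6.706×10^14 m³ over 3.62×10^14 m² → Δh = 1.85 m = 185 cm.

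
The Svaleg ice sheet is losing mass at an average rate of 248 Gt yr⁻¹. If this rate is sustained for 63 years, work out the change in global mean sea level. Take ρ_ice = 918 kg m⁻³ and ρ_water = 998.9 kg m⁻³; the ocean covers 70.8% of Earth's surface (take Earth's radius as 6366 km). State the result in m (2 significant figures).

≈ 0.043 m

Total mass lost = 248 Gt/yr × 63 yr = 1.562×10^4 Gt = 1.562×10^16 kg.
ρ_w = 998.9 kg m⁻³, so water volume = 1.562×10^16 / 998.9 = 1.564×10^13 m³.
Δh = 1.564×10^13 / 3.61×10^14 = 0.0434 m.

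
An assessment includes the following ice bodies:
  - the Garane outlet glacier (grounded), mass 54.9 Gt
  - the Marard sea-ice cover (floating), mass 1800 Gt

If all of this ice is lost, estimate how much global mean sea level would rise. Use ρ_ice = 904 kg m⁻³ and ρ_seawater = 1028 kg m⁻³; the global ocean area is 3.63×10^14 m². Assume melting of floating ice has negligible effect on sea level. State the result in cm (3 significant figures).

Garane: 54.9 Gt = 5.490×10^13 kg; dividing by ρ_w = 1028 kg m⁻³ gives 5.340×10^10 m³ of water.
The Marard sea-ice cover is floating and already displaces its own weight of water, so its melt adds essentially nothing to sea level.
Total added water ≈ 5.340×10^10 m³ over 3.63×10^14 m² → Δh = 1.47×10^-4 m = 0.0147 cm.

≈ 0.0147 cm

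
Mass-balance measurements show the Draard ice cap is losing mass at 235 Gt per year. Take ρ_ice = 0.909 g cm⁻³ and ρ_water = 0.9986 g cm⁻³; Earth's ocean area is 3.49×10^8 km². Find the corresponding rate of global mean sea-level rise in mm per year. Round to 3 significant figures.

ρ_w = 0.9986 g cm⁻³ = 998.6 kg m⁻³. Annual water volume added = 235 Gt / ρ_w = 2.350×10^14 kg / 998.6 kg m⁻³ = 2.353×10^11 m³.
Δh per year = 2.353×10^11 / 3.49×10^14 = 6.74×10^-4 m = 0.674 mm.

≈ 0.674 mm/yr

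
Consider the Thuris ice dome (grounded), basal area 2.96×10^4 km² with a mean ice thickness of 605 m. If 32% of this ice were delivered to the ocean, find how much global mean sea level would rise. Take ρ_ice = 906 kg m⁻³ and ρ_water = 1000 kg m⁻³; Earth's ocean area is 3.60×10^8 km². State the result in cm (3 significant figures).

≈ 1.44 cm

Thuris: ice volume = 2.96×10^4 km² × 605 m = 1.791×10^4 km³; 0.32 × 1.791×10^4 × (906/1000) = 5192 km³ of water.
Spread over 3.60×10^14 m² of ocean, Δh = 5.192×10^12 / 3.60×10^14 = 0.0144 m = 1.44 cm.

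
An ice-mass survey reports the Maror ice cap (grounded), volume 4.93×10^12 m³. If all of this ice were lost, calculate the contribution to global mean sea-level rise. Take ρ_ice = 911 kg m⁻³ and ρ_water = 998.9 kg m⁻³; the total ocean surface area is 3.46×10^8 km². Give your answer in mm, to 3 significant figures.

Maror: 4.93×10^12 m³ × (911/998.9) = 4.496×10^12 m³ of water.
Spread over 3.46×10^14 m² of ocean, Δh = 4.496×10^12 / 3.46×10^14 = 0.0130 m = 13.0 mm.

≈ 13.0 mm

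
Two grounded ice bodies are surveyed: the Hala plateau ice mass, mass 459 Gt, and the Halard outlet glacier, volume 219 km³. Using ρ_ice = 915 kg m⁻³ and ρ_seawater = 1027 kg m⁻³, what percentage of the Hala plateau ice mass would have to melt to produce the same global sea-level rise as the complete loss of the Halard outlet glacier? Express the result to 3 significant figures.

Equal sea-level rise means equal mass of meltwater, i.e. equal mass of ice lost.
Ice mass of Halard: 2.004×10^14 kg; ice mass of Hala: 4.590×10^14 kg.
Fraction required = 2.004×10^14 / 4.590×10^14 = 0.437 → 43.7 %.

≈ 43.7 %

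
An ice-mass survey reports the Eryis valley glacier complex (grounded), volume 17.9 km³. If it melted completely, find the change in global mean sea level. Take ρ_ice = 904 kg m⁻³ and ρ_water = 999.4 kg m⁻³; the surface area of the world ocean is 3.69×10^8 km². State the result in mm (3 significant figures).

≈ 0.0439 mm

Eryis: 17.9 km³ × (904/999.4) = 16.19 km³ of water.
Spread over 3.69×10^14 m² of ocean, Δh = 1.619×10^10 / 3.69×10^14 = 4.39×10^-5 m = 0.0439 mm.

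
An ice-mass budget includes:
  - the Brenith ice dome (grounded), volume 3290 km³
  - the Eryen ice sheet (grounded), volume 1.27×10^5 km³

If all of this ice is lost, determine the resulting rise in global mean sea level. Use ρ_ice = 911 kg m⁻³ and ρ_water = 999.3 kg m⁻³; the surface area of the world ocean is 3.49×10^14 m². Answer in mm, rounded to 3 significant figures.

≈ 340 mm

Brenith: 3290 km³ × (911/999.3) = 2999 km³ of water.
Eryen: 1.27×10^5 km³ × (911/999.3) = 1.158×10^5 km³ of water.
Total added water ≈ 1.188×10^14 m³ over 3.49×10^14 m² → Δh = 0.340 m = 340 mm.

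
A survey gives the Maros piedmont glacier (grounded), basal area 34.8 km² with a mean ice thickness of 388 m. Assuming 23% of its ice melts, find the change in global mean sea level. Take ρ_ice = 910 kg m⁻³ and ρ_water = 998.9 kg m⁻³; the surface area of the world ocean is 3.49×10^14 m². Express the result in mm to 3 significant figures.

Maros: ice volume = 34.8 km² × 388 m = 13.50 km³; 0.23 × 13.50 × (910/998.9) = 2.829 km³ of water.
Spread over 3.49×10^14 m² of ocean, Δh = 2.829×10^9 / 3.49×10^14 = 8.11×10^-6 m = 8.11×10^-3 mm.

≈ 8.11×10^-3 mm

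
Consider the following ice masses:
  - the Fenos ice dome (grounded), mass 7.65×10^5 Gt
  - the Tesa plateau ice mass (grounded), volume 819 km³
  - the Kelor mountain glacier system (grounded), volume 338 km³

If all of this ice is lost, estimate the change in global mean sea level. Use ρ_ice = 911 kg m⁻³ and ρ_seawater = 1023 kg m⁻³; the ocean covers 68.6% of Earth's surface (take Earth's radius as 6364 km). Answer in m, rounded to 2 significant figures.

Fenos: 7.65×10^5 Gt = 7.650×10^17 kg; dividing by ρ_w = 1023 kg m⁻³ gives 7.478×10^14 m³ of water.
Tesa: 819 km³ × (911/1023) = 729.3 km³ of water.
Kelor: 338 km³ × (911/1023) = 301.0 km³ of water.
Total added water ≈ 7.488×10^14 m³ over 3.49×10^14 m² → Δh = 2.14 m.

≈ 2.1 m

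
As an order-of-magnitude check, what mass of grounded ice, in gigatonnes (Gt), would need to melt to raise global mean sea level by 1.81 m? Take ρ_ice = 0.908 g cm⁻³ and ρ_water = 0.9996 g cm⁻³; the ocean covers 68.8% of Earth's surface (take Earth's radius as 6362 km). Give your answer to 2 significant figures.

Required water volume = Δh × A = 1.81 m × 3.50×10^14 m² = 6.334×10^14 m³.
ρ_w = 0.9996 g cm⁻³ = 999.6 kg m⁻³, so the mass of water = 6.334×10^14 m³ × 999.6 kg m⁻³ = 6.331×10^17 kg = 6.3×10^5 Gt (and the same mass of ice, by conservation).

≈ 6.3×10^5 Gt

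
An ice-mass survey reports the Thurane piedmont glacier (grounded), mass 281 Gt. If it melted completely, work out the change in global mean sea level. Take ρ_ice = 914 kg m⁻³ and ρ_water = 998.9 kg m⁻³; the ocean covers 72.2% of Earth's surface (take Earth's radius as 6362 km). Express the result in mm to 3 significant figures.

≈ 0.766 mm

Thurane: 281 Gt = 2.810×10^14 kg; dividing by ρ_w = 998.9 kg m⁻³ gives 2.813×10^11 m³ of water.
Spread over 3.67×10^14 m² of ocean, Δh = 2.813×10^11 / 3.67×10^14 = 7.66×10^-4 m = 0.766 mm.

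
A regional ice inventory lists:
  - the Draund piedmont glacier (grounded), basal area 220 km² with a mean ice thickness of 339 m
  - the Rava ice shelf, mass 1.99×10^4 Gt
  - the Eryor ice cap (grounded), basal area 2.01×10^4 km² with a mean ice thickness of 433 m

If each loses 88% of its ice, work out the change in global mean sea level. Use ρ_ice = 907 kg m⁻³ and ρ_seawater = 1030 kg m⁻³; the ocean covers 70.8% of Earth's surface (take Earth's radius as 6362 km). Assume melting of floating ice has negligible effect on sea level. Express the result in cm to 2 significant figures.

Draund: ice volume = 220 km² × 339 m = 74.58 km³; 0.88 × 74.58 × (907/1030) = 57.79 km³ of water.
The Rava ice shelf is floating and already displaces its own weight of water, so its melt adds essentially nothing to sea level.
Eryor: ice volume = 2.01×10^4 km² × 433 m = 8703 km³; 0.88 × 8703 × (907/1030) = 6744 km³ of water.
Total added water ≈ 6.802×10^12 m³ over 3.60×10^14 m² → Δh = 0.0189 m = 1.9 cm.

≈ 1.9 cm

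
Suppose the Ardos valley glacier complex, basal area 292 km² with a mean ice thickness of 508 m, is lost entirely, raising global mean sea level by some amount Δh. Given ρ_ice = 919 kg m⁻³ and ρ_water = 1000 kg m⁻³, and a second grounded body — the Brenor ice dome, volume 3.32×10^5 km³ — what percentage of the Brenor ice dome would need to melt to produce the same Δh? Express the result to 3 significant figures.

≈ 0.0447 %

Equal sea-level rise means equal mass of meltwater, i.e. equal mass of ice lost.
Ice mass of Ardos: 1.363×10^14 kg; ice mass of Brenor: 3.051×10^17 kg.
Fraction required = 1.363×10^14 / 3.051×10^17 = 4.47×10^-4 → 0.0447 %.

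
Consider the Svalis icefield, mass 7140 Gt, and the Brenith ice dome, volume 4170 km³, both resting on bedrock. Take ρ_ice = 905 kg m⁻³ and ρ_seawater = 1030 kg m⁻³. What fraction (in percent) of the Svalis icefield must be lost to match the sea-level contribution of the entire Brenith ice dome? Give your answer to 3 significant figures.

≈ 52.9 %

Equal sea-level rise means equal mass of meltwater, i.e. equal mass of ice lost.
Ice mass of Brenith: 3.774×10^15 kg; ice mass of Svalis: 7.140×10^15 kg.
Fraction required = 3.774×10^15 / 7.140×10^15 = 0.529 → 52.9 %.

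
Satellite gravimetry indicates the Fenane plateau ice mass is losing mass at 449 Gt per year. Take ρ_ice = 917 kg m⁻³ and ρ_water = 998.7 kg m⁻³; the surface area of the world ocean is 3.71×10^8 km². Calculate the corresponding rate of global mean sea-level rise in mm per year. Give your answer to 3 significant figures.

≈ 1.21 mm/yr

ρ_w = 998.7 kg m⁻³. Annual water volume added = 449 Gt / ρ_w = 4.490×10^14 kg / 998.7 kg m⁻³ = 4.496×10^11 m³.
Δh per year = 4.496×10^11 / 3.71×10^14 = 1.21×10^-3 m = 1.21 mm.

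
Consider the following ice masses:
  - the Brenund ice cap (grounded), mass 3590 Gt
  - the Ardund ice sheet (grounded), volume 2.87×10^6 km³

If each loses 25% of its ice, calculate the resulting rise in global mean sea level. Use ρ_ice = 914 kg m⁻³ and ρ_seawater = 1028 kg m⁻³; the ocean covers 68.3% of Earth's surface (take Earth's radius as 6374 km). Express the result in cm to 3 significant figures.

Brenund: 0.25 × 3590 Gt = 8.975×10^14 kg; dividing by ρ_w = 1028 kg m⁻³ gives 8.731×10^11 m³ of water.
Ardund: 0.25 × 2.87×10^6 km³ × (914/1028) = 6.379×10^5 km³ of water.
Total added water ≈ 6.388×10^14 m³ over 3.49×10^14 m² → Δh = 1.83 m = 183 cm.

≈ 183 cm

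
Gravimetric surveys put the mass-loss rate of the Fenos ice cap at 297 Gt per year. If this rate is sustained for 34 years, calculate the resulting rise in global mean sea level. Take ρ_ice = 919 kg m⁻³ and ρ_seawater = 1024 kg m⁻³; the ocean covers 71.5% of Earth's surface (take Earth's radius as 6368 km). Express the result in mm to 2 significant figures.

≈ 27 mm

Total mass lost = 297 Gt/yr × 34 yr = 1.010×10^4 Gt = 1.010×10^16 kg.
ρ_w = 1024 kg m⁻³, so water volume = 1.010×10^16 / 1024 = 9.861×10^12 m³.
Δh = 9.861×10^12 / 3.64×10^14 = 0.0271 m = 27 mm.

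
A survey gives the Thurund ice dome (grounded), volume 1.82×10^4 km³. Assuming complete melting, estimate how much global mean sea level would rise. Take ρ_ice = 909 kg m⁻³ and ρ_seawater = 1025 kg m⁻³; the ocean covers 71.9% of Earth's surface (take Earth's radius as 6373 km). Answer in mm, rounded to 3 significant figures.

Thurund: 1.82×10^4 km³ × (909/1025) = 1.614×10^4 km³ of water.
Spread over 3.67×10^14 m² of ocean, Δh = 1.614×10^13 / 3.67×10^14 = 0.0440 m = 44.0 mm.

≈ 44.0 mm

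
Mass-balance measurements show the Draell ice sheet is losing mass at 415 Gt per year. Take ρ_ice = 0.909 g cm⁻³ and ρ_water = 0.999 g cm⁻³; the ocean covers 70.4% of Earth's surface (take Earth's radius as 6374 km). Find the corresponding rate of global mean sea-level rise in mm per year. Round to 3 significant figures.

≈ 1.16 mm/yr

ρ_w = 0.999 g cm⁻³ = 999 kg m⁻³. Annual water volume added = 415 Gt / ρ_w = 4.150×10^14 kg / 999 kg m⁻³ = 4.154×10^11 m³.
Δh per year = 4.154×10^11 / 3.59×10^14 = 1.16×10^-3 m = 1.16 mm.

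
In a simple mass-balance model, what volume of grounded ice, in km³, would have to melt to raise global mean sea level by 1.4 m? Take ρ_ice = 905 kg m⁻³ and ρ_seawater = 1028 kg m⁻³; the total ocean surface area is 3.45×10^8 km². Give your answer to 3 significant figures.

≈ 5.49×10^5 km³

Required water volume = Δh × A = 1.4 m × 3.45×10^14 m² = 4.830×10^14 m³ = 4.830×10^5 km³.
Ice volume = water volume × ρ_w/ρ_ice = 4.830×10^5 × 1028/905 = 5.49×10^5 km³.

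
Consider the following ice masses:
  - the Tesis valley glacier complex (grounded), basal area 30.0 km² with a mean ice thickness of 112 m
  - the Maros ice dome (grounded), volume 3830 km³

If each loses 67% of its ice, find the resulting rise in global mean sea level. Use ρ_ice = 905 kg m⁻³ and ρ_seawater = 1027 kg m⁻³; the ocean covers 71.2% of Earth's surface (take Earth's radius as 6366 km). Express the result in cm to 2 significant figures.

Tesis: ice volume = 30.0 km² × 112 m = 3.360 km³; 0.67 × 3.360 × (905/1027) = 1.984 km³ of water.
Maros: 0.67 × 3830 km³ × (905/1027) = 2261 km³ of water.
Total added water ≈ 2.263×10^12 m³ over 3.63×10^14 m² → Δh = 6.24×10^-3 m = 0.62 cm.

≈ 0.62 cm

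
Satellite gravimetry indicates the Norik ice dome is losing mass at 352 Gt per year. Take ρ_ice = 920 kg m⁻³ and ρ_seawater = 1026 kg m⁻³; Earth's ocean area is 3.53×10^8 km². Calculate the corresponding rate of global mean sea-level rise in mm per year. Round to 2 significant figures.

≈ 0.97 mm/yr

ρ_w = 1026 kg m⁻³. Annual water volume added = 352 Gt / ρ_w = 3.520×10^14 kg / 1026 kg m⁻³ = 3.431×10^11 m³.
Δh per year = 3.431×10^11 / 3.53×10^14 = 9.72×10^-4 m = 0.97 mm.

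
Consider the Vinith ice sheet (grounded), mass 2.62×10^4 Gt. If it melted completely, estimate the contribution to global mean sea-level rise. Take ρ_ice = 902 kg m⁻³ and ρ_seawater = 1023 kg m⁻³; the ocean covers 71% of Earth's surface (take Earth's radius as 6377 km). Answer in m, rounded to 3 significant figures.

Vinith: 2.62×10^4 Gt = 2.620×10^16 kg; dividing by ρ_w = 1023 kg m⁻³ gives 2.561×10^13 m³ of water.
Spread over 3.63×10^14 m² of ocean, Δh = 2.561×10^13 / 3.63×10^14 = 0.0706 m.

≈ 0.0706 m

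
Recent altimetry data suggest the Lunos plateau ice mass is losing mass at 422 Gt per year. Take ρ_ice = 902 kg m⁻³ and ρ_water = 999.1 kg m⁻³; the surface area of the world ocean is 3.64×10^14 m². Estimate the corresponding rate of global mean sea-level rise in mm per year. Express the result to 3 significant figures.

≈ 1.16 mm/yr

ρ_w = 999.1 kg m⁻³. Annual water volume added = 422 Gt / ρ_w = 4.220×10^14 kg / 999.1 kg m⁻³ = 4.224×10^11 m³.
Δh per year = 4.224×10^11 / 3.64×10^14 = 1.16×10^-3 m = 1.16 mm.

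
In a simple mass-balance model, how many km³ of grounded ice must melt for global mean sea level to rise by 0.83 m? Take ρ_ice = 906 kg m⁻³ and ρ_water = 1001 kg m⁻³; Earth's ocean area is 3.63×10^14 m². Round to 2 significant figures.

Required water volume = Δh × A = 0.83 m × 3.63×10^14 m² = 3.013×10^14 m³ = 3.013×10^5 km³.
Ice volume = water volume × ρ_w/ρ_ice = 3.013×10^5 × 1001/906 = 3.3×10^5 km³.

≈ 3.3×10^5 km³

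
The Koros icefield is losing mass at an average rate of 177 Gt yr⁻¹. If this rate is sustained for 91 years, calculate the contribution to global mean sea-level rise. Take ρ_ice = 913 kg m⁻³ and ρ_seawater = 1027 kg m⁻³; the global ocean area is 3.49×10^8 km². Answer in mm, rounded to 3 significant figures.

Total mass lost = 177 Gt/yr × 91 yr = 1.611×10^4 Gt = 1.611×10^16 kg.
ρ_w = 1027 kg m⁻³, so water volume = 1.611×10^16 / 1027 = 1.568×10^13 m³.
Δh = 1.568×10^13 / 3.49×10^14 = 0.0449 m = 44.9 mm.

≈ 44.9 mm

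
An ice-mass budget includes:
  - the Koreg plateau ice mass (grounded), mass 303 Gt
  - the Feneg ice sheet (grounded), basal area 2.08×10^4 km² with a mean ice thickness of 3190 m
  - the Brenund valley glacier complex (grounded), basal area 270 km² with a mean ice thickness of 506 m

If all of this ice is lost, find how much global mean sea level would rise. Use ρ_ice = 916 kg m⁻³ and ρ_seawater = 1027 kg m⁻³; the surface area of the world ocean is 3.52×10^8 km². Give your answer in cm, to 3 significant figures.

≈ 16.9 cm

Koreg: 303 Gt = 3.030×10^14 kg; dividing by ρ_w = 1027 kg m⁻³ gives 2.950×10^11 m³ of water.
Feneg: ice volume = 2.08×10^4 km² × 3190 m = 6.635×10^4 km³; 6.635×10^4 × (916/1027) = 5.918×10^4 km³ of water.
Brenund: ice volume = 270 km² × 506 m = 136.6 km³; 136.6 × (916/1027) = 121.9 km³ of water.
Total added water ≈ 5.960×10^13 m³ over 3.52×10^14 m² → Δh = 0.169 m = 16.9 cm.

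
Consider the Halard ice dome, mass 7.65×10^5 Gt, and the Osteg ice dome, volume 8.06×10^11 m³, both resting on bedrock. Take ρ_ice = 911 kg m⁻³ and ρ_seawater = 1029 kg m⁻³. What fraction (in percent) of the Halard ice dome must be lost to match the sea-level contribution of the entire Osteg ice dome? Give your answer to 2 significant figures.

Equal sea-level rise means equal mass of meltwater, i.e. equal mass of ice lost.
Ice mass of Osteg: 7.343×10^14 kg; ice mass of Halard: 7.650×10^17 kg.
Fraction required = 7.343×10^14 / 7.650×10^17 = 9.60×10^-4 → 0.096 %.

≈ 0.096 %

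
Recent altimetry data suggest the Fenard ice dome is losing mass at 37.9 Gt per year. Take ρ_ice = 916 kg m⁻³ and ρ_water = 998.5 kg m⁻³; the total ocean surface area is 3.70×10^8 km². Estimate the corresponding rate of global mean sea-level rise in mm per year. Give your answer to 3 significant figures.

≈ 0.103 mm/yr

ρ_w = 998.5 kg m⁻³. Annual water volume added = 37.9 Gt / ρ_w = 3.790×10^13 kg / 998.5 kg m⁻³ = 3.796×10^10 m³.
Δh per year = 3.796×10^10 / 3.70×10^14 = 1.03×10^-4 m = 0.103 mm.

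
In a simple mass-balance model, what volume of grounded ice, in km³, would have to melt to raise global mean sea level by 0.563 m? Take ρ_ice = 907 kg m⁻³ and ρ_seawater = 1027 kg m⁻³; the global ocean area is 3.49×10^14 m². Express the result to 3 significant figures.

Required water volume = Δh × A = 0.563 m × 3.49×10^14 m² = 1.965×10^14 m³ = 1.965×10^5 km³.
Ice volume = water volume × ρ_w/ρ_ice = 1.965×10^5 × 1027/907 = 2.22×10^5 km³.

≈ 2.22×10^5 km³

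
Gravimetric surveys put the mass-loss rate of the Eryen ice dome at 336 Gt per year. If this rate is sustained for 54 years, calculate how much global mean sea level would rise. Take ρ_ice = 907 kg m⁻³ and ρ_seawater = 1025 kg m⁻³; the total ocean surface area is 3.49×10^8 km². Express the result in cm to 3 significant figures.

Total mass lost = 336 Gt/yr × 54 yr = 1.814×10^4 Gt = 1.814×10^16 kg.
ρ_w = 1025 kg m⁻³, so water volume = 1.814×10^16 / 1025 = 1.770×10^13 m³.
Δh = 1.770×10^13 / 3.49×10^14 = 0.0507 m = 5.07 cm.

≈ 5.07 cm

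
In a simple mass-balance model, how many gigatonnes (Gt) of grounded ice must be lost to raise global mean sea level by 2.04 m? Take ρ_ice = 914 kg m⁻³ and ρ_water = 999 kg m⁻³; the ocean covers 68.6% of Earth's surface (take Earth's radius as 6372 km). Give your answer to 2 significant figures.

Required water volume = Δh × A = 2.04 m × 3.50×10^14 m² = 7.140×10^14 m³.
ρ_w = 999 kg m⁻³, so the mass of water = 7.140×10^14 m³ × 999 kg m⁻³ = 7.133×10^17 kg = 7.1×10^5 Gt (and the same mass of ice, by conservation).

≈ 7.1×10^5 Gt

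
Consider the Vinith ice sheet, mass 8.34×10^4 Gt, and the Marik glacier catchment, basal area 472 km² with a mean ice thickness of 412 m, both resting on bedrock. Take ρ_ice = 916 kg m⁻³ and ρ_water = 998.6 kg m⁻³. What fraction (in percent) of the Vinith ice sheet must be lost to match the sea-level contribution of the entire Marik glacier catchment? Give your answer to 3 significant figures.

≈ 0.214 %

Equal sea-level rise means equal mass of meltwater, i.e. equal mass of ice lost.
Ice mass of Marik: 1.781×10^14 kg; ice mass of Vinith: 8.340×10^16 kg.
Fraction required = 1.781×10^14 / 8.340×10^16 = 2.14×10^-3 → 0.214 %.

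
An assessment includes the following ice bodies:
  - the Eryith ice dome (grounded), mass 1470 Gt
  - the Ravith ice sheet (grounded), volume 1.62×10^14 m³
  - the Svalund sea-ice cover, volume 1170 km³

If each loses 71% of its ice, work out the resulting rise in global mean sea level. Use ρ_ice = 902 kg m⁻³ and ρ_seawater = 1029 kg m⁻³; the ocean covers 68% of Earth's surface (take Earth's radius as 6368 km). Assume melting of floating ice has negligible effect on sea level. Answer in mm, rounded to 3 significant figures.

Eryith: 0.71 × 1470 Gt = 1.044×10^15 kg; dividing by ρ_w = 1029 kg m⁻³ gives 1.014×10^12 m³ of water.
Ravith: 0.71 × 1.62×10^14 m³ × (902/1029) = 1.008×10^14 m³ of water.
The Svalund sea-ice cover is floating and already displaces its own weight of water, so its melt adds essentially nothing to sea level.
Total added water ≈ 1.018×10^14 m³ over 3.47×10^14 m² → Δh = 0.294 m = 294 mm.

≈ 294 mm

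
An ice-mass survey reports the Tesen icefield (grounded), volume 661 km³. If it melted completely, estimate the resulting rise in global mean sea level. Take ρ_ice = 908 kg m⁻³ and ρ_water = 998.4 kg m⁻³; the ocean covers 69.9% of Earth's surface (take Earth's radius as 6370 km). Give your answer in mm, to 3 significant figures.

Tesen: 661 km³ × (908/998.4) = 601.1 km³ of water.
Spread over 3.56×10^14 m² of ocean, Δh = 6.011×10^11 / 3.56×10^14 = 1.69×10^-3 m = 1.69 mm.

≈ 1.69 mm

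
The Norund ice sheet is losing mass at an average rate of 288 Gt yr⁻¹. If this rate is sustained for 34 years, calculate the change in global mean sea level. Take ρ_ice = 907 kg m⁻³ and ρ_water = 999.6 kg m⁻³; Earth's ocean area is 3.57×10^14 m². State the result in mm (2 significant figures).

≈ 27 mm

Total mass lost = 288 Gt/yr × 34 yr = 9792 Gt = 9.792×10^15 kg.
ρ_w = 999.6 kg m⁻³, so water volume = 9.792×10^15 / 999.6 = 9.796×10^12 m³.
Δh = 9.796×10^12 / 3.57×10^14 = 0.0274 m = 27 mm.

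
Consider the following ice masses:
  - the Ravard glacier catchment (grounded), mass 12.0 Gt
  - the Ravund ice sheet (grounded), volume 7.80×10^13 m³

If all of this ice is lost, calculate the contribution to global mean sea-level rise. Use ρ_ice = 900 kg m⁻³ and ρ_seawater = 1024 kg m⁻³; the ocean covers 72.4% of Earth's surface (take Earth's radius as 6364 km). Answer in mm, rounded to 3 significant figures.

≈ 186 mm

Ravard: 12.0 Gt = 1.200×10^13 kg; dividing by ρ_w = 1024 kg m⁻³ gives 1.172×10^10 m³ of water.
Ravund: 7.80×10^13 m³ × (900/1024) = 6.855×10^13 m³ of water.
Total added water ≈ 6.857×10^13 m³ over 3.68×10^14 m² → Δh = 0.186 m = 186 mm.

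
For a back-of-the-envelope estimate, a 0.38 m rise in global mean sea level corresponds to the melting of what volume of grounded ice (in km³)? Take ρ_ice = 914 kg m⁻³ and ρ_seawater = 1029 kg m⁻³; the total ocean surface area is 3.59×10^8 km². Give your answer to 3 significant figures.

≈ 1.54×10^5 km³

Required water volume = Δh × A = 0.38 m × 3.59×10^14 m² = 1.364×10^14 m³ = 1.364×10^5 km³.
Ice volume = water volume × ρ_w/ρ_ice = 1.364×10^5 × 1029/914 = 1.54×10^5 km³.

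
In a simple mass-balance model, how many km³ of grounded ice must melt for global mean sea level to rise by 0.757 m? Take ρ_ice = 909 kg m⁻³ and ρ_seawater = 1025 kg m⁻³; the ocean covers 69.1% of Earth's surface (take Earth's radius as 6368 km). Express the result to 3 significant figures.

≈ 3.01×10^5 km³

Required water volume = Δh × A = 0.757 m × 3.52×10^14 m² = 2.666×10^14 m³ = 2.666×10^5 km³.
Ice volume = water volume × ρ_w/ρ_ice = 2.666×10^5 × 1025/909 = 3.01×10^5 km³.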